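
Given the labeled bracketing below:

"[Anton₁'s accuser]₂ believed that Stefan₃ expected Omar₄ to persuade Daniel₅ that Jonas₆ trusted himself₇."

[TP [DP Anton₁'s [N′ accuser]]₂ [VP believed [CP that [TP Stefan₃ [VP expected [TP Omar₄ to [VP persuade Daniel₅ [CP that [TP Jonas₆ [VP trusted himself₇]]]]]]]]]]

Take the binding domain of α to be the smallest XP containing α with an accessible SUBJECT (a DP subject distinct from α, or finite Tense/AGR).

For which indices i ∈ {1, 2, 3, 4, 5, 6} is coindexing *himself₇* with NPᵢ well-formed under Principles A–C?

*himself* is an anaphor, so Principle A applies: it must be bound in its binding domain.
Binding domain of *himself₇*: the embedded TP, whose subject is Jonas₆.
*Anton₁* does not c-command the anaphor → cannot bind it.
*[Anton₁'s accuser]₂* c-commands the anaphor but is outside its binding domain → cannot satisfy Principle A.
*Stefan₃* c-commands the anaphor but is outside its binding domain → cannot satisfy Principle A.
*Omar₄* c-commands the anaphor but is outside its binding domain → cannot satisfy Principle A.
*Daniel₅* c-commands the anaphor but is outside its binding domain → cannot satisfy Principle A.
*Jonas₆* c-commands the anaphor within its binding domain → licit binder.

{6}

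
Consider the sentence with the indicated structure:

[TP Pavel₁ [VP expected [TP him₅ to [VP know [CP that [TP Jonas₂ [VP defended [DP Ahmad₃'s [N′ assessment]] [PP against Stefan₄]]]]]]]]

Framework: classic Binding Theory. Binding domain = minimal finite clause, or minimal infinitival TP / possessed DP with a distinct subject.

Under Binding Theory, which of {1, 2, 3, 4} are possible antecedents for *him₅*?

none

*him* is a pronoun, so Principle B applies: it must be free in its binding domain.
Binding domain of *him₅*: the matrix TP, whose subject is Pavel₁.
*Pavel₁* c-commands the pronoun within its binding domain → coindexation would violate Principle B.
*Jonas₂*: the pronoun c-commands this R-expression → coindexation would violate Principle C on *Jonas₂*.
*Ahmad₃*: the pronoun c-commands this R-expression → coindexation would violate Principle C on *Ahmad₃*.
*Stefan₄*: the pronoun c-commands this R-expression → coindexation would violate Principle C on *Stefan₄*.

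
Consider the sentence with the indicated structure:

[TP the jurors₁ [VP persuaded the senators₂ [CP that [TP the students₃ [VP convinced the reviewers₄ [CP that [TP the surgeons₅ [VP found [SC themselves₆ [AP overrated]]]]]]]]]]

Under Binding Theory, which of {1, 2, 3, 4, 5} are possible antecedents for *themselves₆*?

{5}

*themselves* is an anaphor, so Principle A applies: it must be bound in its binding domain.
Binding domain of *themselves₆*: the embedded TP, whose subject is the surgeons₅.
*the jurors₁* c-commands the anaphor but is outside its binding domain → cannot satisfy Principle A.
*the senators₂* c-commands the anaphor but is outside its binding domain → cannot satisfy Principle A.
*the students₃* c-commands the anaphor but is outside its binding domain → cannot satisfy Principle A.
*the reviewers₄* c-commands the anaphor but is outside its binding domain → cannot satisfy Principle A.
*the surgeons₅* c-commands the anaphor within its binding domain → licit binder.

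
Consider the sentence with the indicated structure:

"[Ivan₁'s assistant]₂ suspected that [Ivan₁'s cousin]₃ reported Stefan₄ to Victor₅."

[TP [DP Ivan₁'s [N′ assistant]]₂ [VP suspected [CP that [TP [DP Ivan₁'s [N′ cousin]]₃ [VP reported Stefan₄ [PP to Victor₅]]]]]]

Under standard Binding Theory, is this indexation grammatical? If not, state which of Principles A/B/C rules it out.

grammatical

The two coindexed NPs are *Ivan₁* and *Ivan₁*.
*Ivan₁* is an R-expression; no coindexed NP c-commands it, so Principle C holds.
*Ivan₁* is an R-expression; *Ivan₁* does not c-command it, and no other NP shares its index, so Principle C is satisfied.
All principles are respected.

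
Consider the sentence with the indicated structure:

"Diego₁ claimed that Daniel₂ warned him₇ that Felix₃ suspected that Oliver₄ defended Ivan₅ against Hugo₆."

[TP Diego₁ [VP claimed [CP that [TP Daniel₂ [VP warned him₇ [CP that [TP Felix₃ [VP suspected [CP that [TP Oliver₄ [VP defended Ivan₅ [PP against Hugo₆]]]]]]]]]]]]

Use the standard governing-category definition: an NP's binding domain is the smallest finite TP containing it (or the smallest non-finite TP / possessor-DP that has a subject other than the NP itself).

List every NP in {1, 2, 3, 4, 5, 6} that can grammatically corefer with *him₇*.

*him* is a pronoun, so Principle B applies: it must be free in its binding domain.
Binding domain of *him₇*: the embedded TP, whose subject is Daniel₂.
*Diego₁* c-commands the pronoun but from outside its binding domain, and is not c-commanded by it → coindexation permitted.
*Daniel₂* c-commands the pronoun within its binding domain → coindexation would violate Principle B.
*Felix₃*: the pronoun c-commands this R-expression → coindexation would violate Principle C on *Felix₃*.
*Oliver₄*: the pronoun c-commands this R-expression → coindexation would violate Principle C on *Oliver₄*.
*Ivan₅*: the pronoun c-commands this R-expression → coindexation would violate Principle C on *Ivan₅*.
*Hugo₆*: the pronoun c-commands this R-expression → coindexation would violate Principle C on *Hugo₆*.

{1}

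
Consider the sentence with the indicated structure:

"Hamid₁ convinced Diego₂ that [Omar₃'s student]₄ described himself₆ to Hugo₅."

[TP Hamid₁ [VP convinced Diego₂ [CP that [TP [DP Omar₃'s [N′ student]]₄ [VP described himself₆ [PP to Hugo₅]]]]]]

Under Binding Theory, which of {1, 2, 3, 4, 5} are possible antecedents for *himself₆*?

{4}

*himself* is an anaphor, so Principle A applies: it must be bound in its binding domain.
Binding domain of *himself₆*: the embedded TP, whose subject is [Omar₃'s student]₄.
*Hamid₁* c-commands the anaphor but is outside its binding domain → cannot satisfy Principle A.
*Diego₂* c-commands the anaphor but is outside its binding domain → cannot satisfy Principle A.
*Omar₃* does not c-command the anaphor → cannot bind it.
*[Omar₃'s student]₄* c-commands the anaphor within its binding domain → licit binder.
*Hugo₅* does not c-command the anaphor → cannot bind it.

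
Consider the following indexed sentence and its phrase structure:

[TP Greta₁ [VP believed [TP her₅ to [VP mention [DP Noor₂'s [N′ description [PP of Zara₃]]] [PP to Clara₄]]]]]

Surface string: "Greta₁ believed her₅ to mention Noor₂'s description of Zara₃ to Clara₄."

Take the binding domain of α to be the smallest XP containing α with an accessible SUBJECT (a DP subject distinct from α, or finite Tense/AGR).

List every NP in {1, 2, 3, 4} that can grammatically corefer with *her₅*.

none

*her* is a pronoun, so Principle B applies: it must be free in its binding domain.
Binding domain of *her₅*: the matrix TP, whose subject is Greta₁.
*Greta₁* c-commands the pronoun within its binding domain → coindexation would violate Principle B.
*Noor₂*: the pronoun c-commands this R-expression → coindexation would violate Principle C on *Noor₂*.
*Zara₃*: the pronoun c-commands this R-expression → coindexation would violate Principle C on *Zara₃*.
*Clara₄*: the pronoun c-commands this R-expression → coindexation would violate Principle C on *Clara₄*.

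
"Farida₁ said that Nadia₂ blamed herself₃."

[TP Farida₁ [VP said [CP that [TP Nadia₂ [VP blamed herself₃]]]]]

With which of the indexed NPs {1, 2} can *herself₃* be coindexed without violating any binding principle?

*herself* is an anaphor, so Principle A applies: it must be bound in its binding domain.
Binding domain of *herself₃*: the embedded TP, whose subject is Nadia₂.
*Farida₁* c-commands the anaphor but is outside its binding domain → cannot satisfy Principle A.
*Nadia₂* c-commands the anaphor within its binding domain → licit binder.

{2}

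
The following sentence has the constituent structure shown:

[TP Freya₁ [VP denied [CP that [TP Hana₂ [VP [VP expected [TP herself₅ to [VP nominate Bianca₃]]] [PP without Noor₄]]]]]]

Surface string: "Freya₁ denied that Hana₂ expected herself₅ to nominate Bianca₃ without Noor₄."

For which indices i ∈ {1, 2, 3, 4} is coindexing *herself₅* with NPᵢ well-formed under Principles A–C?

{2}

*herself* is an anaphor, so Principle A applies: it must be bound in its binding domain.
Binding domain of *herself₅*: the embedded TP, whose subject is Hana₂.
*Freya₁* c-commands the anaphor but is outside its binding domain → cannot satisfy Principle A.
*Hana₂* c-commands the anaphor within its binding domain → licit binder.
*Bianca₃* does not c-command the anaphor → cannot bind it.
*Noor₄* does not c-command the anaphor → cannot bind it.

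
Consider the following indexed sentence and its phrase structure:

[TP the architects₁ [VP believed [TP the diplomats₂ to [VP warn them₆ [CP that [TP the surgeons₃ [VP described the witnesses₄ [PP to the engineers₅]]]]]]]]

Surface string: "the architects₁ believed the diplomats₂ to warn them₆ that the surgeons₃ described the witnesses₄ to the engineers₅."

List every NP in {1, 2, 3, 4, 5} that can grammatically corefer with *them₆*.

{1}

*them* is a pronoun, so Principle B applies: it must be free in its binding domain.
Binding domain of *them₆*: the embedded TP, whose subject is the diplomats₂.
*the architects₁* c-commands the pronoun but from outside its binding domain, and is not c-commanded by it → coindexation permitted.
*the diplomats₂* c-commands the pronoun within its binding domain → coindexation would violate Principle B.
*the surgeons₃*: the pronoun c-commands this R-expression → coindexation would violate Principle C on *the surgeons₃*.
*the witnesses₄*: the pronoun c-commands this R-expression → coindexation would violate Principle C on *the witnesses₄*.
*the engineers₅*: the pronoun c-commands this R-expression → coindexation would violate Principle C on *the engineers₅*.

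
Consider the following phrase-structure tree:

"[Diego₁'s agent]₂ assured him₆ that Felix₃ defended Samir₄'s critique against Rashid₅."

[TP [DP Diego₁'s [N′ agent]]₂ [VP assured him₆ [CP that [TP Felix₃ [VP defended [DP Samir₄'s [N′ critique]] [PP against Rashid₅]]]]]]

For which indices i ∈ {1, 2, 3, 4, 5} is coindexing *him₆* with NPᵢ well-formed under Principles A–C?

{1}

*him* is a pronoun, so Principle B applies: it must be free in its binding domain.
Binding domain of *him₆*: the matrix TP, whose subject is [Diego₁'s agent]₂.
*Diego₁* and the pronoun do not c-command one another → neither Principle B nor Principle C is at stake; coindexation permitted.
*[Diego₁'s agent]₂* c-commands the pronoun within its binding domain → coindexation would violate Principle B.
*Felix₃*: the pronoun c-commands this R-expression → coindexation would violate Principle C on *Felix₃*.
*Samir₄*: the pronoun c-commands this R-expression → coindexation would violate Principle C on *Samir₄*.
*Rashid₅*: the pronoun c-commands this R-expression → coindexation would violate Principle C on *Rashid₅*.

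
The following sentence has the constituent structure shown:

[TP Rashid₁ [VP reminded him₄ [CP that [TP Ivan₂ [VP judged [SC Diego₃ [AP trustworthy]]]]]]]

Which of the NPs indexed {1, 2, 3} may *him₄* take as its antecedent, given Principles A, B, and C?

*him* is a pronoun, so Principle B applies: it must be free in its binding domain.
Binding domain of *him₄*: the matrix TP, whose subject is Rashid₁.
*Rashid₁* c-commands the pronoun within its binding domain → coindexation would violate Principle B.
*Ivan₂*: the pronoun c-commands this R-expression → coindexation would violate Principle C on *Ivan₂*.
*Diego₃*: the pronoun c-commands this R-expression → coindexation would violate Principle C on *Diego₃*.

none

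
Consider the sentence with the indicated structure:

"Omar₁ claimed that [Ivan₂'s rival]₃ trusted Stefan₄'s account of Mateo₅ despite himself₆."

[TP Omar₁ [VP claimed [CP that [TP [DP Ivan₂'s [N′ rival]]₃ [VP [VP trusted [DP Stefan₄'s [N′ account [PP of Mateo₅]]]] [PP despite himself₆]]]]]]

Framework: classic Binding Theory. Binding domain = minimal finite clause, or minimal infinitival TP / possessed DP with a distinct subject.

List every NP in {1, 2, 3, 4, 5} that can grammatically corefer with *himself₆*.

{3}

*himself* is an anaphor, so Principle A applies: it must be bound in its binding domain.
Binding domain of *himself₆*: the embedded TP, whose subject is [Ivan₂'s rival]₃.
*Omar₁* c-commands the anaphor but is outside its binding domain → cannot satisfy Principle A.
*Ivan₂* does not c-command the anaphor → cannot bind it.
*[Ivan₂'s rival]₃* c-commands the anaphor within its binding domain → licit binder.
*Stefan₄* does not c-command the anaphor → cannot bind it.
*Mateo₅* does not c-command the anaphor → cannot bind it.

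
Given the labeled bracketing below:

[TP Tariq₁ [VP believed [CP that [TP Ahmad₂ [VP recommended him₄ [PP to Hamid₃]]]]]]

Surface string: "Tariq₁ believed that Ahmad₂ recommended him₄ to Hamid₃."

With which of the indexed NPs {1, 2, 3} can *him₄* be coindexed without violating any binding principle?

*him* is a pronoun, so Principle B applies: it must be free in its binding domain.
Binding domain of *him₄*: the embedded TP, whose subject is Ahmad₂.
*Tariq₁* c-commands the pronoun but from outside its binding domain, and is not c-commanded by it → coindexation permitted.
*Ahmad₂* c-commands the pronoun within its binding domain → coindexation would violate Principle B.
*Hamid₃*: the pronoun c-commands this R-expression → coindexation would violate Principle C on *Hamid₃*.

{1}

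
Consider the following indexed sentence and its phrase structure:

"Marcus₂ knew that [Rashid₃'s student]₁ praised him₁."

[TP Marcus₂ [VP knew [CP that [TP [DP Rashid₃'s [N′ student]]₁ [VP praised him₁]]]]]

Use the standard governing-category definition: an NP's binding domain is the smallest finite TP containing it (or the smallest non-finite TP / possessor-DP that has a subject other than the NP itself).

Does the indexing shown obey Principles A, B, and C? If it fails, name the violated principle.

Principle B

The two coindexed NPs are *[Rashid₃'s student]₁* and *him₁*.
*him₁* is a pronoun. Its binding domain is the embedded TP, whose subject is [Rashid₃'s student]₁.
*[Rashid₃'s student]₁* c-commands it within that domain and carries the same index.
The pronoun is locally bound → Principle B violation.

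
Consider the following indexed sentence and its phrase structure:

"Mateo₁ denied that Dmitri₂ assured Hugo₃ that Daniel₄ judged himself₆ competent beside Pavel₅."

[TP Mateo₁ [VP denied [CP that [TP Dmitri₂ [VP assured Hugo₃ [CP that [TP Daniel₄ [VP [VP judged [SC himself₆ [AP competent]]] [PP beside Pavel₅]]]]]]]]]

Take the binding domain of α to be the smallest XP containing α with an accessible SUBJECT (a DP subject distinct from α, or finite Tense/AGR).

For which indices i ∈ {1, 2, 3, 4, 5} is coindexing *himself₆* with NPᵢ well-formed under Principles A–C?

*himself* is an anaphor, so Principle A applies: it must be bound in its binding domain.
Binding domain of *himself₆*: the embedded TP, whose subject is Daniel₄.
*Mateo₁* c-commands the anaphor but is outside its binding domain → cannot satisfy Principle A.
*Dmitri₂* c-commands the anaphor but is outside its binding domain → cannot satisfy Principle A.
*Hugo₃* c-commands the anaphor but is outside its binding domain → cannot satisfy Principle A.
*Daniel₄* c-commands the anaphor within its binding domain → licit binder.
*Pavel₅* does not c-command the anaphor → cannot bind it.

{4}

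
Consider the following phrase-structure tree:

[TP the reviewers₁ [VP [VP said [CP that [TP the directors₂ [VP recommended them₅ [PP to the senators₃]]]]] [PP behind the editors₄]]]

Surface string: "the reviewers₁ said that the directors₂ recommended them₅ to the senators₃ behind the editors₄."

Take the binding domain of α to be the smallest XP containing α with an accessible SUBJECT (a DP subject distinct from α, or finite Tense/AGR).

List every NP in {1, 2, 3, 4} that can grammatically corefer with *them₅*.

*them* is a pronoun, so Principle B applies: it must be free in its binding domain.
Binding domain of *them₅*: the embedded TP, whose subject is the directors₂.
*the reviewers₁* c-commands the pronoun but from outside its binding domain, and is not c-commanded by it → coindexation permitted.
*the directors₂* c-commands the pronoun within its binding domain → coindexation would violate Principle B.
*the senators₃*: the pronoun c-commands this R-expression → coindexation would violate Principle C on *the senators₃*.
*the editors₄* and the pronoun do not c-command one another → neither Principle B nor Principle C is at stake; coindexation permitted.

{1, 4}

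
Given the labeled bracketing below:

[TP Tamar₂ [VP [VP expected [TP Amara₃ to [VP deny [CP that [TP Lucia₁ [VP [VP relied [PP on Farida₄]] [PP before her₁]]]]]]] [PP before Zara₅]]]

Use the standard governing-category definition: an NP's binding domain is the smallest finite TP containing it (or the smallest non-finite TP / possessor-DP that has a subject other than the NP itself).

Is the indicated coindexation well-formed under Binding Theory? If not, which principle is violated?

The two coindexed NPs are *Lucia₁* and *her₁*.
*her₁* is a pronoun. Its binding domain is the embedded TP, whose subject is Lucia₁.
*Lucia₁* c-commands it within that domain and carries the same index.
The pronoun is locally bound → Principle B violation.

Principle B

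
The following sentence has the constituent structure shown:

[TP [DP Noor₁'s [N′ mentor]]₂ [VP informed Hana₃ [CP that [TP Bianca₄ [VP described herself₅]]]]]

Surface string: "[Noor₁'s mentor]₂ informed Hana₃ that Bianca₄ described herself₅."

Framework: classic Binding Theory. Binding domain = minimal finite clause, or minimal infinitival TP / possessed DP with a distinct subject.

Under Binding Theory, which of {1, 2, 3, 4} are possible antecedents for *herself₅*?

*herself* is an anaphor, so Principle A applies: it must be bound in its binding domain.
Binding domain of *herself₅*: the embedded TP, whose subject is Bianca₄.
*Noor₁* does not c-command the anaphor → cannot bind it.
*[Noor₁'s mentor]₂* c-commands the anaphor but is outside its binding domain → cannot satisfy Principle A.
*Hana₃* c-commands the anaphor but is outside its binding domain → cannot satisfy Principle A.
*Bianca₄* c-commands the anaphor within its binding domain → licit binder.

{4}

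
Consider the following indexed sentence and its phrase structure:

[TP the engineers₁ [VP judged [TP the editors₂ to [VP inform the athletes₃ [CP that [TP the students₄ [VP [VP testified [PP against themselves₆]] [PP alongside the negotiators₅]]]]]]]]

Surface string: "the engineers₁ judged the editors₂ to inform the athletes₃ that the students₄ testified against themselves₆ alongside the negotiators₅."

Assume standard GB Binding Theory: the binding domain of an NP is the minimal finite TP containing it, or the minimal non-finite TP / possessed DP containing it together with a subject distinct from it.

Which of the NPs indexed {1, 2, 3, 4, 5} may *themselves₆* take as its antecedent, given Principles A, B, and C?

{4}

*themselves* is an anaphor, so Principle A applies: it must be bound in its binding domain.
Binding domain of *themselves₆*: the embedded TP, whose subject is the students₄.
*the engineers₁* c-commands the anaphor but is outside its binding domain → cannot satisfy Principle A.
*the editors₂* c-commands the anaphor but is outside its binding domain → cannot satisfy Principle A.
*the athletes₃* c-commands the anaphor but is outside its binding domain → cannot satisfy Principle A.
*the students₄* c-commands the anaphor within its binding domain → licit binder.
*the negotiators₅* does not c-command the anaphor → cannot bind it.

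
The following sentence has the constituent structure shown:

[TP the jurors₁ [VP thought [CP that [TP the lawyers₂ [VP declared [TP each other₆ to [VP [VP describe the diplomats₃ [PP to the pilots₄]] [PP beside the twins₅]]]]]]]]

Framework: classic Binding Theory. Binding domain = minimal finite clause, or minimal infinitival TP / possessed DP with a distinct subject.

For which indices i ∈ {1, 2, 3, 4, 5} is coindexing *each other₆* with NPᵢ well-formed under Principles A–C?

{2}

*each other* is an anaphor, so Principle A applies: it must be bound in its binding domain.
Binding domain of *each other₆*: the embedded TP, whose subject is the lawyers₂.
*the jurors₁* c-commands the anaphor but is outside its binding domain → cannot satisfy Principle A.
*the lawyers₂* c-commands the anaphor within its binding domain → licit binder.
*the diplomats₃* does not c-command the anaphor → cannot bind it.
*the pilots₄* does not c-command the anaphor → cannot bind it.
*the twins₅* does not c-command the anaphor → cannot bind it.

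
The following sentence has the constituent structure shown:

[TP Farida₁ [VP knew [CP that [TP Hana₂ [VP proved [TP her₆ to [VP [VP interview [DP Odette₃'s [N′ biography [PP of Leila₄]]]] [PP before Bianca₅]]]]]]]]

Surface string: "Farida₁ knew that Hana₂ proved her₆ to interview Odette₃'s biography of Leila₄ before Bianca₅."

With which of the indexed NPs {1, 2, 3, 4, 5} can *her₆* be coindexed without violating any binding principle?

*her* is a pronoun, so Principle B applies: it must be free in its binding domain.
Binding domain of *her₆*: the embedded TP, whose subject is Hana₂.
*Farida₁* c-commands the pronoun but from outside its binding domain, and is not c-commanded by it → coindexation permitted.
*Hana₂* c-commands the pronoun within its binding domain → coindexation would violate Principle B.
*Odette₃*: the pronoun c-commands this R-expression → coindexation would violate Principle C on *Odette₃*.
*Leila₄*: the pronoun c-commands this R-expression → coindexation would violate Principle C on *Leila₄*.
*Bianca₅*: the pronoun c-commands this R-expression → coindexation would violate Principle C on *Bianca₅*.

{1}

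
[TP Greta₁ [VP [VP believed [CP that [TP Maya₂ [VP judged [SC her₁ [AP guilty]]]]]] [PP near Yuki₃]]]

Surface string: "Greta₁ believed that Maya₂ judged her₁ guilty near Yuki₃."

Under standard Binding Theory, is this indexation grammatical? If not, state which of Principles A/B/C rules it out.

The two coindexed NPs are *Greta₁* and *her₁*.
*her₁* is a pronoun; its binding domain is the embedded TP, whose subject is Maya₂. Within that domain it is c-commanded only by *Maya₂*, which carries a different index — the pronoun is free locally, so Principle B holds.
*Greta₁* is an R-expression; *her₁* does not c-command it, and no other NP shares its index, so Principle C is satisfied.
All principles are respected.

grammatical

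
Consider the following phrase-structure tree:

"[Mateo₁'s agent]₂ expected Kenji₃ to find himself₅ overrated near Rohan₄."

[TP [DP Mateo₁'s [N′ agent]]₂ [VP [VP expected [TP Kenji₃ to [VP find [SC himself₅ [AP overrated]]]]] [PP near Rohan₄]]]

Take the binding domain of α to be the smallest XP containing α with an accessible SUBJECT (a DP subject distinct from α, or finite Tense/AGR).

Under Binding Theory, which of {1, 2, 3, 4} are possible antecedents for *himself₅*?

*himself* is an anaphor, so Principle A applies: it must be bound in its binding domain.
Binding domain of *himself₅*: the embedded TP, whose subject is Kenji₃.
*Mateo₁* does not c-command the anaphor → cannot bind it.
*[Mateo₁'s agent]₂* c-commands the anaphor but is outside its binding domain → cannot satisfy Principle A.
*Kenji₃* c-commands the anaphor within its binding domain → licit binder.
*Rohan₄* does not c-command the anaphor → cannot bind it.

{3}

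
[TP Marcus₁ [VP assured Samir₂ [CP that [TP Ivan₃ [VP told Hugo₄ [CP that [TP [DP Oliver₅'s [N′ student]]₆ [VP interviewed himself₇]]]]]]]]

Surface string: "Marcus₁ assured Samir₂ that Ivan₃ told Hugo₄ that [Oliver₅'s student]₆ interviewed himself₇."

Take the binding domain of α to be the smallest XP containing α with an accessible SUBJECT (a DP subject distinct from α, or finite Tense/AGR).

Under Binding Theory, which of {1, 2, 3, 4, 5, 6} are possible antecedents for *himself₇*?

*himself* is an anaphor, so Principle A applies: it must be bound in its binding domain.
Binding domain of *himself₇*: the embedded TP, whose subject is [Oliver₅'s student]₆.
*Marcus₁* c-commands the anaphor but is outside its binding domain → cannot satisfy Principle A.
*Samir₂* c-commands the anaphor but is outside its binding domain → cannot satisfy Principle A.
*Ivan₃* c-commands the anaphor but is outside its binding domain → cannot satisfy Principle A.
*Hugo₄* c-commands the anaphor but is outside its binding domain → cannot satisfy Principle A.
*Oliver₅* does not c-command the anaphor → cannot bind it.
*[Oliver₅'s student]₆* c-commands the anaphor within its binding domain → licit binder.

{6}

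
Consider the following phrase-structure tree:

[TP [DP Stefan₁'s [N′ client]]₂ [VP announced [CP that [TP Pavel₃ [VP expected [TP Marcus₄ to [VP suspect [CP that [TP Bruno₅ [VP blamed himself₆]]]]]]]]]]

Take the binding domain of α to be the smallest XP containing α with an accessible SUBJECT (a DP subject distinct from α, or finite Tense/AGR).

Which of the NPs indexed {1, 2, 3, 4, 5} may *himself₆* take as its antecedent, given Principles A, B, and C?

*himself* is an anaphor, so Principle A applies: it must be bound in its binding domain.
Binding domain of *himself₆*: the embedded TP, whose subject is Bruno₅.
*Stefan₁* does not c-command the anaphor → cannot bind it.
*[Stefan₁'s client]₂* c-commands the anaphor but is outside its binding domain → cannot satisfy Principle A.
*Pavel₃* c-commands the anaphor but is outside its binding domain → cannot satisfy Principle A.
*Marcus₄* c-commands the anaphor but is outside its binding domain → cannot satisfy Principle A.
*Bruno₅* c-commands the anaphor within its binding domain → licit binder.

{5}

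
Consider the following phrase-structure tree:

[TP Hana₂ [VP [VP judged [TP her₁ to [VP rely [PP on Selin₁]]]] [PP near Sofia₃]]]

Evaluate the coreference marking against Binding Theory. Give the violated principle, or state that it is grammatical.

The two coindexed NPs are *her₁* and *Selin₁*.
*Selin₁* is an R-expression. Principle C requires it to be free everywhere.
*her₁* c-commands it and carries the same index.
The R-expression is bound → Principle C violation.

Principle C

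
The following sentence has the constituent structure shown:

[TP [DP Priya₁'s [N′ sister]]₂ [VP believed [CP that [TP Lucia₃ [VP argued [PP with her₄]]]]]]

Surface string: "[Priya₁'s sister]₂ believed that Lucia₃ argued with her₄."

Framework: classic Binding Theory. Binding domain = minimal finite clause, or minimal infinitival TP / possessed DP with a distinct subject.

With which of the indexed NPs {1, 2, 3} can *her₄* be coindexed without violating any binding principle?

{1, 2}

*her* is a pronoun, so Principle B applies: it must be free in its binding domain.
Binding domain of *her₄*: the embedded TP, whose subject is Lucia₃.
*Priya₁* and the pronoun do not c-command one another → neither Principle B nor Principle C is at stake; coindexation permitted.
*[Priya₁'s sister]₂* c-commands the pronoun but from outside its binding domain, and is not c-commanded by it → coindexation permitted.
*Lucia₃* c-commands the pronoun within its binding domain → coindexation would violate Principle B.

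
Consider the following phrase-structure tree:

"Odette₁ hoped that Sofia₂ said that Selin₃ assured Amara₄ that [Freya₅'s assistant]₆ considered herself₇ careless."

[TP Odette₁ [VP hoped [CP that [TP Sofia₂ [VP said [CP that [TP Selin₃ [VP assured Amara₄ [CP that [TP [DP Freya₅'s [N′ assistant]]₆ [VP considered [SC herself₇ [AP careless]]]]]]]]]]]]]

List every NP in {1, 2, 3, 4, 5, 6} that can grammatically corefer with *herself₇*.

*herself* is an anaphor, so Principle A applies: it must be bound in its binding domain.
Binding domain of *herself₇*: the embedded TP, whose subject is [Freya₅'s assistant]₆.
*Odette₁* c-commands the anaphor but is outside its binding domain → cannot satisfy Principle A.
*Sofia₂* c-commands the anaphor but is outside its binding domain → cannot satisfy Principle A.
*Selin₃* c-commands the anaphor but is outside its binding domain → cannot satisfy Principle A.
*Amara₄* c-commands the anaphor but is outside its binding domain → cannot satisfy Principle A.
*Freya₅* does not c-command the anaphor → cannot bind it.
*[Freya₅'s assistant]₆* c-commands the anaphor within its binding domain → licit binder.

{6}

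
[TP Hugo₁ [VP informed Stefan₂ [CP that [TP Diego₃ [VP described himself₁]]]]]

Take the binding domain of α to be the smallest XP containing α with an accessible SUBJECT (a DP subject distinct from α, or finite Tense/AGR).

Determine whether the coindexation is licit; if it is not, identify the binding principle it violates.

Principle A

The two coindexed NPs are *Hugo₁* and *himself₁*.
*himself₁* is an anaphor. Principle A requires it to be bound within its binding domain — the embedded TP, whose subject is Diego₃.
Within that domain it is c-commanded by *Diego₃*, which does not share its index.
*Hugo₁* does c-command the anaphor, but from outside its binding domain.
The anaphor is unbound in its domain → Principle A violation.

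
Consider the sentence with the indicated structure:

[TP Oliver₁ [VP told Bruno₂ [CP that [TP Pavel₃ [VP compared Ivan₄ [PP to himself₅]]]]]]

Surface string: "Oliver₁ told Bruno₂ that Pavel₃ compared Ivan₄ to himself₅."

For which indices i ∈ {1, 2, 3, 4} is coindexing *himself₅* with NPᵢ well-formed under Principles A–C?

*himself* is an anaphor, so Principle A applies: it must be bound in its binding domain.
Binding domain of *himself₅*: the embedded TP, whose subject is Pavel₃.
*Oliver₁* c-commands the anaphor but is outside its binding domain → cannot satisfy Principle A.
*Bruno₂* c-commands the anaphor but is outside its binding domain → cannot satisfy Principle A.
*Pavel₃* c-commands the anaphor within its binding domain → licit binder.
*Ivan₄* c-commands the anaphor within its binding domain → licit binder.

{3, 4}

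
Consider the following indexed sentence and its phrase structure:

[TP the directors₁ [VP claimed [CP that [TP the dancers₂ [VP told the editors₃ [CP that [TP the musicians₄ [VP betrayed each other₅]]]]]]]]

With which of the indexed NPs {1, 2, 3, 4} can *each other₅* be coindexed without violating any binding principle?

{4}

*each other* is an anaphor, so Principle A applies: it must be bound in its binding domain.
Binding domain of *each other₅*: the embedded TP, whose subject is the musicians₄.
*the directors₁* c-commands the anaphor but is outside its binding domain → cannot satisfy Principle A.
*the dancers₂* c-commands the anaphor but is outside its binding domain → cannot satisfy Principle A.
*the editors₃* c-commands the anaphor but is outside its binding domain → cannot satisfy Principle A.
*the musicians₄* c-commands the anaphor within its binding domain → licit binder.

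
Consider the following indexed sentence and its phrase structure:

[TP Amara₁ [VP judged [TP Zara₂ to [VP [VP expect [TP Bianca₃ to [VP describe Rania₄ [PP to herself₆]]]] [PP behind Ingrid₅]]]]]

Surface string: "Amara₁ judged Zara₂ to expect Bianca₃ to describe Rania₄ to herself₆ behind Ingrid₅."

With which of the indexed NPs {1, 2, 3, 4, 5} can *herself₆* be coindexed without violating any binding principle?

{3, 4}

*herself* is an anaphor, so Principle A applies: it must be bound in its binding domain.
Binding domain of *herself₆*: the embedded TP, whose subject is Bianca₃.
*Amara₁* c-commands the anaphor but is outside its binding domain → cannot satisfy Principle A.
*Zara₂* c-commands the anaphor but is outside its binding domain → cannot satisfy Principle A.
*Bianca₃* c-commands the anaphor within its binding domain → licit binder.
*Rania₄* c-commands the anaphor within its binding domain → licit binder.
*Ingrid₅* does not c-command the anaphor → cannot bind it.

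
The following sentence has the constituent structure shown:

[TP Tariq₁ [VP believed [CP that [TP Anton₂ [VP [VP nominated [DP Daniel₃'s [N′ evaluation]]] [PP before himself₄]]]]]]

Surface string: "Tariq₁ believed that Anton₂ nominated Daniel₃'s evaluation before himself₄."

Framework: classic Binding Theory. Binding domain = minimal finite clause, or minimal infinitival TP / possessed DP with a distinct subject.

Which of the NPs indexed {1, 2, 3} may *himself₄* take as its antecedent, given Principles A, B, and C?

*himself* is an anaphor, so Principle A applies: it must be bound in its binding domain.
Binding domain of *himself₄*: the embedded TP, whose subject is Anton₂.
*Tariq₁* c-commands the anaphor but is outside its binding domain → cannot satisfy Principle A.
*Anton₂* c-commands the anaphor within its binding domain → licit binder.
*Daniel₃* does not c-command the anaphor → cannot bind it.

{2}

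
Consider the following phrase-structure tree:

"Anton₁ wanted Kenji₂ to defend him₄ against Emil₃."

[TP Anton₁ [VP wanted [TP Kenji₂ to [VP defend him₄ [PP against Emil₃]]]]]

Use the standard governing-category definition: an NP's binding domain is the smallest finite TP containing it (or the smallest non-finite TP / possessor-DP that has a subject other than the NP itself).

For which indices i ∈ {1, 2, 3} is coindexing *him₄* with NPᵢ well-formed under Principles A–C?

*him* is a pronoun, so Principle B applies: it must be free in its binding domain.
Binding domain of *him₄*: the embedded TP, whose subject is Kenji₂.
*Anton₁* c-commands the pronoun but from outside its binding domain, and is not c-commanded by it → coindexation permitted.
*Kenji₂* c-commands the pronoun within its binding domain → coindexation would violate Principle B.
*Emil₃*: the pronoun c-commands this R-expression → coindexation would violate Principle C on *Emil₃*.

{1}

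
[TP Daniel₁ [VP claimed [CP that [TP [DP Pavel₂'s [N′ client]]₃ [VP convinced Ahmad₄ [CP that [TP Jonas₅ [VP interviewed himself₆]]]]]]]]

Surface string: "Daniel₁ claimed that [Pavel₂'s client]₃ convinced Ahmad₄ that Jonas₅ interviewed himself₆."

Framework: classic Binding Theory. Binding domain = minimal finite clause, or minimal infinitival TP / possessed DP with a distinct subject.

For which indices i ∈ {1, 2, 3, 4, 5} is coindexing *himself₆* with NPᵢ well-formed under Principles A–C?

{5}

*himself* is an anaphor, so Principle A applies: it must be bound in its binding domain.
Binding domain of *himself₆*: the embedded TP, whose subject is Jonas₅.
*Daniel₁* c-commands the anaphor but is outside its binding domain → cannot satisfy Principle A.
*Pavel₂* does not c-command the anaphor → cannot bind it.
*[Pavel₂'s client]₃* c-commands the anaphor but is outside its binding domain → cannot satisfy Principle A.
*Ahmad₄* c-commands the anaphor but is outside its binding domain → cannot satisfy Principle A.
*Jonas₅* c-commands the anaphor within its binding domain → licit binder.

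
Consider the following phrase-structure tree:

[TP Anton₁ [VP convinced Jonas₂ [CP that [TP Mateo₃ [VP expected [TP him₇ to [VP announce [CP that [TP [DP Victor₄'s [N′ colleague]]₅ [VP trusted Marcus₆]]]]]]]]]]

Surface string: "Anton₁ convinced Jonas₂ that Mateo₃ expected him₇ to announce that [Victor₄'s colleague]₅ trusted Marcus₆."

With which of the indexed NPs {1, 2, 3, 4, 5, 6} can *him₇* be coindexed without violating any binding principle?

*him* is a pronoun, so Principle B applies: it must be free in its binding domain.
Binding domain of *him₇*: the embedded TP, whose subject is Mateo₃.
*Anton₁* c-commands the pronoun but from outside its binding domain, and is not c-commanded by it → coindexation permitted.
*Jonas₂* c-commands the pronoun but from outside its binding domain, and is not c-commanded by it → coindexation permitted.
*Mateo₃* c-commands the pronoun within its binding domain → coindexation would violate Principle B.
*Victor₄*: the pronoun c-commands this R-expression → coindexation would violate Principle C on *Victor₄*.
*[Victor₄'s colleague]₅*: the pronoun c-commands this R-expression → coindexation would violate Principle C on *[Victor₄'s colleague]₅*.
*Marcus₆*: the pronoun c-commands this R-expression → coindexation would violate Principle C on *Marcus₆*.

{1, 2}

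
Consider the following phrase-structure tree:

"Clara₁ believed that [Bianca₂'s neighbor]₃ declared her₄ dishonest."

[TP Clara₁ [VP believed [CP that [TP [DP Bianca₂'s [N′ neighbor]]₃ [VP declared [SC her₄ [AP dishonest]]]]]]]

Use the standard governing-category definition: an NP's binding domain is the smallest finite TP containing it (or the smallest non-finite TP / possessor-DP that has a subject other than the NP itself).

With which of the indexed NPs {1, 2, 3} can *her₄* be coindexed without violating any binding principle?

*her* is a pronoun, so Principle B applies: it must be free in its binding domain.
Binding domain of *her₄*: the embedded TP, whose subject is [Bianca₂'s neighbor]₃.
*Clara₁* c-commands the pronoun but from outside its binding domain, and is not c-commanded by it → coindexation permitted.
*Bianca₂* and the pronoun do not c-command one another → neither Principle B nor Principle C is at stake; coindexation permitted.
*[Bianca₂'s neighbor]₃* c-commands the pronoun within its binding domain → coindexation would violate Principle B.

{1, 2}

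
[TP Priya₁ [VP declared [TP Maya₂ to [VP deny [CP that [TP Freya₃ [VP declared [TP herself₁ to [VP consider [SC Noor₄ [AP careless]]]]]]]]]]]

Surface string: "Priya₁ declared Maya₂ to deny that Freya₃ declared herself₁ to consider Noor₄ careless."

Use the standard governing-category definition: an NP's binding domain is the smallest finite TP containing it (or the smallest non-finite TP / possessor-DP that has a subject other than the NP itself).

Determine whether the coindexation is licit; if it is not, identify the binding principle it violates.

The two coindexed NPs are *Priya₁* and *herself₁*.
*herself₁* is an anaphor. Principle A requires it to be bound within its binding domain — the embedded TP, whose subject is Freya₃.
Within that domain it is c-commanded by *Freya₃*, which does not share its index.
*Priya₁* does c-command the anaphor, but from outside its binding domain.
The anaphor is unbound in its domain → Principle A violation.

Principle A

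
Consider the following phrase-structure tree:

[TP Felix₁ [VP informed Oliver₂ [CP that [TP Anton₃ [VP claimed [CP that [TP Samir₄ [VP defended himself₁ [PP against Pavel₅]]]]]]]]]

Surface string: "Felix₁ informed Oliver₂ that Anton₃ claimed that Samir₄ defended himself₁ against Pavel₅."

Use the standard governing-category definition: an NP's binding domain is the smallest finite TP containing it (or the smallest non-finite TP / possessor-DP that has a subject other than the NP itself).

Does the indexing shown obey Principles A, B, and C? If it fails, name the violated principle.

Principle A

The two coindexed NPs are *Felix₁* and *himself₁*.
*himself₁* is an anaphor. Principle A requires it to be bound within its binding domain — the embedded TP, whose subject is Samir₄.
Within that domain it is c-commanded by *Samir₄*, which does not share its index.
*Felix₁* does c-command the anaphor, but from outside its binding domain.
The anaphor is unbound in its domain → Principle A violation.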